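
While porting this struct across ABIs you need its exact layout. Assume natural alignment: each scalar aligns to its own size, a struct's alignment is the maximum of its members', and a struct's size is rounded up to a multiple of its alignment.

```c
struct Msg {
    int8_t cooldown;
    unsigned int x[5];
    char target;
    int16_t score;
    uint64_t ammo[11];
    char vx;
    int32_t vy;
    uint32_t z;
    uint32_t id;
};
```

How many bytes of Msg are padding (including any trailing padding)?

11

0..1  cooldown  (1B, 1-aligned)
1..4  -- padding (3B)
4..24  x  (20B, 4-aligned)
24..25  target  (1B, 1-aligned)
25..26  -- padding (1B)
26..28  score  (2B, 2-aligned)
28..32  -- padding (4B)
32..120  ammo  (88B, 8-aligned)
120..121  vx  (1B, 1-aligned)
121..124  -- padding (3B)
124..128  vy  (4B, 4-aligned)
128..132  z  (4B, 4-aligned)
132..136  id  (4B, 4-aligned)
sizeof = 136, alignof = 8
data bytes 125, size 136 → padding 11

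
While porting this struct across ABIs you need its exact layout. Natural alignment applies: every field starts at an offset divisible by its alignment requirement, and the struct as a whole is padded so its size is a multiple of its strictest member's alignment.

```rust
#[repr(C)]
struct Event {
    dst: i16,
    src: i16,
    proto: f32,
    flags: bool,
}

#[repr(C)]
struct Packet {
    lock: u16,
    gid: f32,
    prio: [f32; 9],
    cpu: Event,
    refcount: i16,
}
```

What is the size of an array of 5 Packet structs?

Event: @0: dst [2B, align 2] → 2; @2: src [2B, align 2] → 4; @4: proto [4B, align 4] → 8; @8: flags [1B, align 1] → 9; +3 tail pad (align 4); size 12, align 4
@0: lock [2B, align 2] → 2
+2 pad (align 4)
@4: gid [4B, align 4] → 8
@8: prio [36B, align 4] → 44
@44: cpu [12B, align 4] → 56
@56: refcount [2B, align 2] → 58
+2 tail pad (align 4)
size 60, align 4
array of 5: 5 × 60 = 300

300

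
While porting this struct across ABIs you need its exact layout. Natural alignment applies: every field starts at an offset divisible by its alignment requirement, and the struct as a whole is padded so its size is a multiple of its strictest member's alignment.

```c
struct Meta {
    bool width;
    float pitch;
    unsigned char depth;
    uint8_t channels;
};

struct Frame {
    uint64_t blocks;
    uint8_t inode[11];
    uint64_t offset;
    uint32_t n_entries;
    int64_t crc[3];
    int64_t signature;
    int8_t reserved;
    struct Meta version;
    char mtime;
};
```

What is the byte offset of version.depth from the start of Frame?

84

Meta: width at 0 (size 1, align 1) → ends 1; pad 3 to align 4 for pitch; pitch at 4 (size 4, align 4) → ends 8; depth at 8 (size 1, align 1) → ends 9; channels at 9 (size 1, align 1) → ends 10; tail pad 2 to reach multiple of 4; total 12 bytes, alignment 4
blocks at 0 (size 8, align 8) → ends 8
inode at 8 (size 11, align 1) → ends 19
pad 5 to align 8 for offset
offset at 24 (size 8, align 8) → ends 32
n_entries at 32 (size 4, align 4) → ends 36
pad 4 to align 8 for crc
crc at 40 (size 24, align 8) → ends 64
signature at 64 (size 8, align 8) → ends 72
reserved at 72 (size 1, align 1) → ends 73
pad 3 to align 4 for version
version at 76 (size 12, align 4) → ends 88
within Meta: depth at 8
76 + 8 = 84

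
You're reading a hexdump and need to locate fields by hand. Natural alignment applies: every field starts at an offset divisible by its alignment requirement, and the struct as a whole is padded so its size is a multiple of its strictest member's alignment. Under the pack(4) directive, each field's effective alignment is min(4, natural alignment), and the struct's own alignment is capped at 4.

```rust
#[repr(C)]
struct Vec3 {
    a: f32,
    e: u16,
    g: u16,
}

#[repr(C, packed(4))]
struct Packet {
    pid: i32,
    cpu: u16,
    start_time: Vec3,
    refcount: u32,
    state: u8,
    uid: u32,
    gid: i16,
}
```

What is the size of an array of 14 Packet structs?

Vec3: @0: a [4B, align 4] → 4; @4: e [2B, align 2] → 6; @6: g [2B, align 2] → 8; size 8, align 4
@0: pid [4B, align 4] → 4
@4: cpu [2B, align 2] → 6
+2 pad (align 4)
@8: start_time [8B, align 4] → 16
@16: refcount [4B, align 4] → 20
@20: state [1B, align 1] → 21
+3 pad (align 4)
@24: uid [4B, align 4] → 28
@28: gid [2B, align 2] → 30
+2 tail pad (align 4)
size 32, align 4
array of 14: 14 × 32 = 448

448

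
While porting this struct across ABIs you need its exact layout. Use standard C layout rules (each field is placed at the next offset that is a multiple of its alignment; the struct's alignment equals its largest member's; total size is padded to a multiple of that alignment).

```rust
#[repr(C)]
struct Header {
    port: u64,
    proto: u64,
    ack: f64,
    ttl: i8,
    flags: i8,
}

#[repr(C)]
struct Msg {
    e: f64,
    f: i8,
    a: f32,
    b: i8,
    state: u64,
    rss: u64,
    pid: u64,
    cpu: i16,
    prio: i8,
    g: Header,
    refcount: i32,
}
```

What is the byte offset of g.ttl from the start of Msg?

80

Header: 0..8  port  (8B, 8-aligned); 8..16  proto  (8B, 8-aligned); 16..24  ack  (8B, 8-aligned); 24..25  ttl  (1B, 1-aligned); 25..26  flags  (1B, 1-aligned); 26..32  -- tail padding (6B); sizeof = 32, alignof = 8
0..8  e  (8B, 8-aligned)
8..9  f  (1B, 1-aligned)
9..12  -- padding (3B)
12..16  a  (4B, 4-aligned)
16..17  b  (1B, 1-aligned)
17..24  -- padding (7B)
24..32  state  (8B, 8-aligned)
32..40  rss  (8B, 8-aligned)
40..48  pid  (8B, 8-aligned)
48..50  cpu  (2B, 2-aligned)
50..51  prio  (1B, 1-aligned)
51..56  -- padding (5B)
56..88  g  (32B, 8-aligned)
within Header: ttl at 24
56 + 24 = 80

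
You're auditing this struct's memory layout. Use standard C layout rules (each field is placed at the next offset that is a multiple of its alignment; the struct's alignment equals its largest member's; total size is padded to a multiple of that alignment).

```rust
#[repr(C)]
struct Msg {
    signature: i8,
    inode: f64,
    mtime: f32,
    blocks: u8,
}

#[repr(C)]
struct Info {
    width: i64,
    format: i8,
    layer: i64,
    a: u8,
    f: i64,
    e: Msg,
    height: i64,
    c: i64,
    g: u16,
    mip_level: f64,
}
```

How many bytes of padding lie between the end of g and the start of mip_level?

Msg: signature at 0 (size 1, align 1) → ends 1; pad 7 to align 8 for inode; inode at 8 (size 8, align 8) → ends 16; mtime at 16 (size 4, align 4) → ends 20; blocks at 20 (size 1, align 1) → ends 21; tail pad 3 to reach multiple of 8; total 24 bytes, alignment 8
width at 0 (size 8, align 8) → ends 8
format at 8 (size 1, align 1) → ends 9
pad 7 to align 8 for layer
layer at 16 (size 8, align 8) → ends 24
a at 24 (size 1, align 1) → ends 25
pad 7 to align 8 for f
f at 32 (size 8, align 8) → ends 40
e at 40 (size 24, align 8) → ends 64
height at 64 (size 8, align 8) → ends 72
c at 72 (size 8, align 8) → ends 80
g at 80 (size 2, align 2) → ends 82
pad 6 to align 8 for mip_level
mip_level at 88 (size 8, align 8) → ends 96

6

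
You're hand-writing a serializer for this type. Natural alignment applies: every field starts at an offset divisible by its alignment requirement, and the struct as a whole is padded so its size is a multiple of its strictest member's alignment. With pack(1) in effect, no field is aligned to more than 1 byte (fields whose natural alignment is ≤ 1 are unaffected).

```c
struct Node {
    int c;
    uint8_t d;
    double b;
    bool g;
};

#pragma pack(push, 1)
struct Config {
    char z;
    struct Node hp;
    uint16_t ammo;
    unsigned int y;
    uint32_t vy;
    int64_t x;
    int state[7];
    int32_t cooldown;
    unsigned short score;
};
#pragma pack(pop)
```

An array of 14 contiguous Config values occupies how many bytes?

Node: @0: c [4B, align 4] → 4; @4: d [1B, align 1] → 5; +3 pad (align 8); @8: b [8B, align 8] → 16; @16: g [1B, align 1] → 17; +7 tail pad (align 8); size 24, align 8
@0: z [1B, align 1] → 1
@1: hp [24B, align 1] → 25
@25: ammo [2B, align 1] → 27
@27: y [4B, align 1] → 31
@31: vy [4B, align 1] → 35
@35: x [8B, align 1] → 43
@43: state [28B, align 1] → 71
@71: cooldown [4B, align 1] → 75
@75: score [2B, align 1] → 77
size 77, align 1
array of 14: 14 × 77 = 1078

1078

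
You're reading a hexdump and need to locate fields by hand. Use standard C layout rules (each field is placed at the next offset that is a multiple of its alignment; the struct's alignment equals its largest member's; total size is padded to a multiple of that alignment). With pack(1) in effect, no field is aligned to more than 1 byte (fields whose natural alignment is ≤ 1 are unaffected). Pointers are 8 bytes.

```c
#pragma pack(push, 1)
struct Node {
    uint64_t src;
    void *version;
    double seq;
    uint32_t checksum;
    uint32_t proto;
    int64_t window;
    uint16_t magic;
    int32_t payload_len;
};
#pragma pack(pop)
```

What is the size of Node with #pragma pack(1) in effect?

46

@0: src [8B, align 1] → 8
@8: version [8B, align 1] → 16
@16: seq [8B, align 1] → 24
@24: checksum [4B, align 1] → 28
@28: proto [4B, align 1] → 32
@32: window [8B, align 1] → 40
@40: magic [2B, align 1] → 42
@42: payload_len [4B, align 1] → 46
size 46, align 1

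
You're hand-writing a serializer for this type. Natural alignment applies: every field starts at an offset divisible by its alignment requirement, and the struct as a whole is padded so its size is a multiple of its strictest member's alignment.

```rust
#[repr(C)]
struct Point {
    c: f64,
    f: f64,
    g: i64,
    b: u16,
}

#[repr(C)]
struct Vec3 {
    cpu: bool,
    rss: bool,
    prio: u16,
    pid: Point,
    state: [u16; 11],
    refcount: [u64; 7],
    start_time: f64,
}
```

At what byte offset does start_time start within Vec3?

120

Point: 0..8  c  (8B, 8-aligned); 8..16  f  (8B, 8-aligned); 16..24  g  (8B, 8-aligned); 24..26  b  (2B, 2-aligned); 26..32  -- tail padding (6B); sizeof = 32, alignof = 8
0..1  cpu  (1B, 1-aligned)
1..2  rss  (1B, 1-aligned)
2..4  prio  (2B, 2-aligned)
4..8  -- padding (4B)
8..40  pid  (32B, 8-aligned)
40..62  state  (22B, 2-aligned)
62..64  -- padding (2B)
64..120  refcount  (56B, 8-aligned)
120..128  start_time  (8B, 8-aligned)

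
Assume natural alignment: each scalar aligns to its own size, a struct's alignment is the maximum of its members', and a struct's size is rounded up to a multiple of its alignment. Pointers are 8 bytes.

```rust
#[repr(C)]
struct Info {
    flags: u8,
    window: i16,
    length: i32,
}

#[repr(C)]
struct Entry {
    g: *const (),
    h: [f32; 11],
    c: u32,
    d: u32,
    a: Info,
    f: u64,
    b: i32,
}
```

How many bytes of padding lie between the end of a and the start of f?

Info: @0: flags [1B, align 1] → 1; +1 pad (align 2); @2: window [2B, align 2] → 4; @4: length [4B, align 4] → 8; size 8, align 4
@0: g [8B, align 8] → 8
@8: h [44B, align 4] → 52
@52: c [4B, align 4] → 56
@56: d [4B, align 4] → 60
@60: a [8B, align 4] → 68
+4 pad (align 8)
@72: f [8B, align 8] → 80

4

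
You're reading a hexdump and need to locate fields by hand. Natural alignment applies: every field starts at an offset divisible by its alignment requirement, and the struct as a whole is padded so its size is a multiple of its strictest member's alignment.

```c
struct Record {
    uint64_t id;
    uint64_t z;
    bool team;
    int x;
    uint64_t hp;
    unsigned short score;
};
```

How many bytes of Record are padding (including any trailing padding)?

id at 0 (size 8, align 8) → ends 8
z at 8 (size 8, align 8) → ends 16
team at 16 (size 1, align 1) → ends 17
pad 3 to align 4 for x
x at 20 (size 4, align 4) → ends 24
hp at 24 (size 8, align 8) → ends 32
score at 32 (size 2, align 2) → ends 34
tail pad 6 to reach multiple of 8
total 40 bytes, alignment 8
data bytes 31, size 40 → padding 9

9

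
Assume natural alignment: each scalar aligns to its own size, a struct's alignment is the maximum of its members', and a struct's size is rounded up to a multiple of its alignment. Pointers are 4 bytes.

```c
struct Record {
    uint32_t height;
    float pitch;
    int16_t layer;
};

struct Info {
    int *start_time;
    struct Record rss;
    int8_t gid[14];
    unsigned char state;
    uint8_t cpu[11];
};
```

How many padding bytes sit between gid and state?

Record: @0: height [4B, align 4] → 4; @4: pitch [4B, align 4] → 8; @8: layer [2B, align 2] → 10; +2 tail pad (align 4); size 12, align 4
@0: start_time [4B, align 4] → 4
@4: rss [12B, align 4] → 16
@16: gid [14B, align 1] → 30
@30: state [1B, align 1] → 31

0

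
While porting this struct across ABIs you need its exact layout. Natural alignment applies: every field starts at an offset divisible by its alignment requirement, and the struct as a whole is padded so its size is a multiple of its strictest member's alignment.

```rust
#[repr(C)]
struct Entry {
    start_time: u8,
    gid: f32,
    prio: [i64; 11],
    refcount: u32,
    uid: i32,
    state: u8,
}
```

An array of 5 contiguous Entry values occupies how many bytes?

560

0..1  start_time  (1B, 1-aligned)
1..4  -- padding (3B)
4..8  gid  (4B, 4-aligned)
8..96  prio  (88B, 8-aligned)
96..100  refcount  (4B, 4-aligned)
100..104  uid  (4B, 4-aligned)
104..105  state  (1B, 1-aligned)
105..112  -- tail padding (7B)
sizeof = 112, alignof = 8
array of 5: 5 × 112 = 560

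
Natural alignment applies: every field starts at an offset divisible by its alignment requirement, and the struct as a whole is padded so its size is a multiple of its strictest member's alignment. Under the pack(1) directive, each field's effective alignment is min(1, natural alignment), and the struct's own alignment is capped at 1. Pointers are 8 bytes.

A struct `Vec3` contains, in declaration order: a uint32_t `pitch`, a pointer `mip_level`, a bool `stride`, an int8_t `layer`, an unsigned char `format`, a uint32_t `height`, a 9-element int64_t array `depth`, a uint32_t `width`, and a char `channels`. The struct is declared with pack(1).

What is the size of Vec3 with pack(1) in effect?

96

@0: pitch [4B, align 1] → 4
@4: mip_level [8B, align 1] → 12
@12: stride [1B, align 1] → 13
@13: layer [1B, align 1] → 14
@14: format [1B, align 1] → 15
@15: height [4B, align 1] → 19
@19: depth [72B, align 1] → 91
@91: width [4B, align 1] → 95
@95: channels [1B, align 1] → 96
size 96, align 1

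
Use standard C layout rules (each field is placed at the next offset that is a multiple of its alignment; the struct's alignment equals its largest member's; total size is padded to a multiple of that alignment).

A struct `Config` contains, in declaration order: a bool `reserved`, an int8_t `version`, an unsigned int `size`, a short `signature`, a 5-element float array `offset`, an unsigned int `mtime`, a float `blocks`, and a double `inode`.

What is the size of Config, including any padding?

0..1  reserved  (1B, 1-aligned)
1..2  version  (1B, 1-aligned)
2..4  -- padding (2B)
4..8  size  (4B, 4-aligned)
8..10  signature  (2B, 2-aligned)
10..12  -- padding (2B)
12..32  offset  (20B, 4-aligned)
32..36  mtime  (4B, 4-aligned)
36..40  blocks  (4B, 4-aligned)
40..48  inode  (8B, 8-aligned)
sizeof = 48, alignof = 8

48 bytes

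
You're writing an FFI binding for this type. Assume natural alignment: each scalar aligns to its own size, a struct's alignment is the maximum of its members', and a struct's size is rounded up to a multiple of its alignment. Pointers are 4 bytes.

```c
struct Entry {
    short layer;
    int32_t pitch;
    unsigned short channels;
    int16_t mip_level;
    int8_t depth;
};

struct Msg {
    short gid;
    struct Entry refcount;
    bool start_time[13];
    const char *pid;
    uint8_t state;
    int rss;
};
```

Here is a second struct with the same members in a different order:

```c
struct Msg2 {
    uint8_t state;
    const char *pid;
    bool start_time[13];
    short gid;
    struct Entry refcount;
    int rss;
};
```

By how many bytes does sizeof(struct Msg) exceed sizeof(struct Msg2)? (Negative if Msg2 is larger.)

4

Entry: 0..2  layer  (2B, 2-aligned); 2..4  -- padding (2B); 4..8  pitch  (4B, 4-aligned); 8..10  channels  (2B, 2-aligned); 10..12  mip_level  (2B, 2-aligned); 12..13  depth  (1B, 1-aligned); 13..16  -- tail padding (3B); sizeof = 16, alignof = 4
0..2  gid  (2B, 2-aligned)
2..4  -- padding (2B)
4..20  refcount  (16B, 4-aligned)
20..33  start_time  (13B, 1-aligned)
33..36  -- padding (3B)
36..40  pid  (4B, 4-aligned)
40..41  state  (1B, 1-aligned)
41..44  -- padding (3B)
44..48  rss  (4B, 4-aligned)
sizeof = 48, alignof = 4
— Msg2 —
0..1  state  (1B, 1-aligned)
1..4  -- padding (3B)
4..8  pid  (4B, 4-aligned)
8..21  start_time  (13B, 1-aligned)
21..22  -- padding (1B)
22..24  gid  (2B, 2-aligned)
24..40  refcount  (16B, 4-aligned)
40..44  rss  (4B, 4-aligned)
sizeof = 44, alignof = 4
48 − 44 = 4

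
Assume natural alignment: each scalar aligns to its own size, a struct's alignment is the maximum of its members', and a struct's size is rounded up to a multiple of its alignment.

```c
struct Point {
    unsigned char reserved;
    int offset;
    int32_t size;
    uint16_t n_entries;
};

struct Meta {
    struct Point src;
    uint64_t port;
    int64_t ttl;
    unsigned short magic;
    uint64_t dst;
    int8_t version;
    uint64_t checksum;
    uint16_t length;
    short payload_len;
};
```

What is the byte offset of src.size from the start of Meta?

8

Point: reserved at 0 (size 1, align 1) → ends 1; pad 3 to align 4 for offset; offset at 4 (size 4, align 4) → ends 8; size at 8 (size 4, align 4) → ends 12; n_entries at 12 (size 2, align 2) → ends 14; tail pad 2 to reach multiple of 4; total 16 bytes, alignment 4
src at 0 (size 16, align 4) → ends 16
within Point: size at 8
0 + 8 = 8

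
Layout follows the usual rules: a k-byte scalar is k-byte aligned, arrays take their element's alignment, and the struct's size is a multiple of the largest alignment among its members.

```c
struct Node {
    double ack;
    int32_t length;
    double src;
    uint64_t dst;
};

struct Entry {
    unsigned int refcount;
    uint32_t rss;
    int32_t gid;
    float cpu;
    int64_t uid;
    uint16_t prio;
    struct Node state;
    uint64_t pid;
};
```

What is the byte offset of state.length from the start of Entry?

Node: 0..8  ack  (8B, 8-aligned); 8..12  length  (4B, 4-aligned); 12..16  -- padding (4B); 16..24  src  (8B, 8-aligned); 24..32  dst  (8B, 8-aligned); sizeof = 32, alignof = 8
0..4  refcount  (4B, 4-aligned)
4..8  rss  (4B, 4-aligned)
8..12  gid  (4B, 4-aligned)
12..16  cpu  (4B, 4-aligned)
16..24  uid  (8B, 8-aligned)
24..26  prio  (2B, 2-aligned)
26..32  -- padding (6B)
32..64  state  (32B, 8-aligned)
within Node: length at 8
32 + 8 = 40

40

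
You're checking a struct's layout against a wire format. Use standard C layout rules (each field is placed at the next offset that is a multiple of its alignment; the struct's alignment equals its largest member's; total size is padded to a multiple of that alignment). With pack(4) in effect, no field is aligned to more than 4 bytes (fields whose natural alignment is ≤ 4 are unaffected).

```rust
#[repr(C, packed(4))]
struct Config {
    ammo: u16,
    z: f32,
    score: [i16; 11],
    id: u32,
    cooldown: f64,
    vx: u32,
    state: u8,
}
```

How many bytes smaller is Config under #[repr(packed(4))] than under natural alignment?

4

natural layout:
  ammo at 0 (size 2, align 2) → ends 2
  pad 2 to align 4 for z
  z at 4 (size 4, align 4) → ends 8
  score at 8 (size 22, align 2) → ends 30
  pad 2 to align 4 for id
  id at 32 (size 4, align 4) → ends 36
  pad 4 to align 8 for cooldown
  cooldown at 40 (size 8, align 8) → ends 48
  vx at 48 (size 4, align 4) → ends 52
  state at 52 (size 1, align 1) → ends 53
  tail pad 3 to reach multiple of 8
  total 56 bytes, alignment 8
packed(4) layout:
  ammo at 0 (size 2, align 2) → ends 2
  pad 2 to align 4 for z
  z at 4 (size 4, align 4) → ends 8
  score at 8 (size 22, align 2) → ends 30
  pad 2 to align 4 for id
  id at 32 (size 4, align 4) → ends 36
  cooldown at 36 (size 8, align 4) → ends 44
  vx at 44 (size 4, align 4) → ends 48
  state at 48 (size 1, align 1) → ends 49
  tail pad 3 to reach multiple of 4
  total 52 bytes, alignment 4
56 − 52 = 4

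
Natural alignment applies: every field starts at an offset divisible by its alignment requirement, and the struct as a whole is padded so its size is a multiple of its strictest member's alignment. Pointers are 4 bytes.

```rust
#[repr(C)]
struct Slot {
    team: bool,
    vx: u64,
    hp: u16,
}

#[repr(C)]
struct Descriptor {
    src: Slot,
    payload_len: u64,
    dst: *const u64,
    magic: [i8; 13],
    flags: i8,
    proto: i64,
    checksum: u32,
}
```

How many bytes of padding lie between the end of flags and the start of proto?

Slot: @0: team [1B, align 1] → 1; +7 pad (align 8); @8: vx [8B, align 8] → 16; @16: hp [2B, align 2] → 18; +6 tail pad (align 8); size 24, align 8
@0: src [24B, align 8] → 24
@24: payload_len [8B, align 8] → 32
@32: dst [4B, align 4] → 36
@36: magic [13B, align 1] → 49
@49: flags [1B, align 1] → 50
+6 pad (align 8)
@56: proto [8B, align 8] → 64

6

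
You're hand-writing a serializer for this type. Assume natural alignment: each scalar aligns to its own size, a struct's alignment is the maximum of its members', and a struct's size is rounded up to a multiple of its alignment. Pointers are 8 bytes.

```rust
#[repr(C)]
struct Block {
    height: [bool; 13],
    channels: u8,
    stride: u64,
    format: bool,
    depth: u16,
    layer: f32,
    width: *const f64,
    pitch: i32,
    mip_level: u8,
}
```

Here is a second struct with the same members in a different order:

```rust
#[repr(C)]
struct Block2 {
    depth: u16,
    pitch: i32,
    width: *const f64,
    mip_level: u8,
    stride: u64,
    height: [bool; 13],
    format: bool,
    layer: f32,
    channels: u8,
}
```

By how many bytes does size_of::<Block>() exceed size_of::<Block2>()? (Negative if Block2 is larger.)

@0: height [13B, align 1] → 13
@13: channels [1B, align 1] → 14
+2 pad (align 8)
@16: stride [8B, align 8] → 24
@24: format [1B, align 1] → 25
+1 pad (align 2)
@26: depth [2B, align 2] → 28
@28: layer [4B, align 4] → 32
@32: width [8B, align 8] → 40
@40: pitch [4B, align 4] → 44
@44: mip_level [1B, align 1] → 45
+3 tail pad (align 8)
size 48, align 8
— Block2 —
@0: depth [2B, align 2] → 2
+2 pad (align 4)
@4: pitch [4B, align 4] → 8
@8: width [8B, align 8] → 16
@16: mip_level [1B, align 1] → 17
+7 pad (align 8)
@24: stride [8B, align 8] → 32
@32: height [13B, align 1] → 45
@45: format [1B, align 1] → 46
+2 pad (align 4)
@48: layer [4B, align 4] → 52
@52: channels [1B, align 1] → 53
+3 tail pad (align 8)
size 56, align 8
48 − 56 = -8

-8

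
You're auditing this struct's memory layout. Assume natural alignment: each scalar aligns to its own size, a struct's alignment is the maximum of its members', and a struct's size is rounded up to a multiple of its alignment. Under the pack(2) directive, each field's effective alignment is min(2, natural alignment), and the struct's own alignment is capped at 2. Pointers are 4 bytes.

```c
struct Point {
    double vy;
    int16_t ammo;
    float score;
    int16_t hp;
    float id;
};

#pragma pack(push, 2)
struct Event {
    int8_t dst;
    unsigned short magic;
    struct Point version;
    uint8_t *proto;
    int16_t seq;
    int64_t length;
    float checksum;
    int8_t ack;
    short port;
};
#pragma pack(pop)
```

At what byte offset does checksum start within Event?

42

Point: vy at 0 (size 8, align 8) → ends 8; ammo at 8 (size 2, align 2) → ends 10; pad 2 to align 4 for score; score at 12 (size 4, align 4) → ends 16; hp at 16 (size 2, align 2) → ends 18; pad 2 to align 4 for id; id at 20 (size 4, align 4) → ends 24; total 24 bytes, alignment 8
dst at 0 (size 1, align 1) → ends 1
pad 1 to align 2 for magic
magic at 2 (size 2, align 2) → ends 4
version at 4 (size 24, align 2) → ends 28
proto at 28 (size 4, align 2) → ends 32
seq at 32 (size 2, align 2) → ends 34
length at 34 (size 8, align 2) → ends 42
checksum at 42 (size 4, align 2) → ends 46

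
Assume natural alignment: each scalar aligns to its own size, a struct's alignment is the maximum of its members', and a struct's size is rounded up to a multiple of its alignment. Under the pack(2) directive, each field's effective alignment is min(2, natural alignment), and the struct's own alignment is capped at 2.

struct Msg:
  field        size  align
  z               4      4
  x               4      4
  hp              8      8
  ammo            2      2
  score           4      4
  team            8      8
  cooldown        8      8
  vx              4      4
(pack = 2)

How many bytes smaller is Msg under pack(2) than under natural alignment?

natural layout:
  @0: z [4B, align 4] → 4
  @4: x [4B, align 4] → 8
  @8: hp [8B, align 8] → 16
  @16: ammo [2B, align 2] → 18
  +2 pad (align 4)
  @20: score [4B, align 4] → 24
  @24: team [8B, align 8] → 32
  @32: cooldown [8B, align 8] → 40
  @40: vx [4B, align 4] → 44
  +4 tail pad (align 8)
  size 48, align 8
packed(2) layout:
  @0: z [4B, align 2] → 4
  @4: x [4B, align 2] → 8
  @8: hp [8B, align 2] → 16
  @16: ammo [2B, align 2] → 18
  @18: score [4B, align 2] → 22
  @22: team [8B, align 2] → 30
  @30: cooldown [8B, align 2] → 38
  @38: vx [4B, align 2] → 42
  size 42, align 2
48 − 42 = 6

6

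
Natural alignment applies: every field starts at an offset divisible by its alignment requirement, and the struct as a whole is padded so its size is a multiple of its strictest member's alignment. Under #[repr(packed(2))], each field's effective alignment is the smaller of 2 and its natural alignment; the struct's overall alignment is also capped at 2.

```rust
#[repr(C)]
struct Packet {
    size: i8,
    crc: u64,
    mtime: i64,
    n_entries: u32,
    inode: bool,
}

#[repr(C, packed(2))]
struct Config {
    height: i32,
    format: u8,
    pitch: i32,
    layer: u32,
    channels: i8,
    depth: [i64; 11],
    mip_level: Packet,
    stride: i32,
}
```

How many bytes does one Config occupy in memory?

Packet: @0: size [1B, align 1] → 1; +7 pad (align 8); @8: crc [8B, align 8] → 16; @16: mtime [8B, align 8] → 24; @24: n_entries [4B, align 4] → 28; @28: inode [1B, align 1] → 29; +3 tail pad (align 8); size 32, align 8
@0: height [4B, align 2] → 4
@4: format [1B, align 1] → 5
+1 pad (align 2)
@6: pitch [4B, align 2] → 10
@10: layer [4B, align 2] → 14
@14: channels [1B, align 1] → 15
+1 pad (align 2)
@16: depth [88B, align 2] → 104
@104: mip_level [32B, align 2] → 136
@136: stride [4B, align 2] → 140
size 140, align 2

140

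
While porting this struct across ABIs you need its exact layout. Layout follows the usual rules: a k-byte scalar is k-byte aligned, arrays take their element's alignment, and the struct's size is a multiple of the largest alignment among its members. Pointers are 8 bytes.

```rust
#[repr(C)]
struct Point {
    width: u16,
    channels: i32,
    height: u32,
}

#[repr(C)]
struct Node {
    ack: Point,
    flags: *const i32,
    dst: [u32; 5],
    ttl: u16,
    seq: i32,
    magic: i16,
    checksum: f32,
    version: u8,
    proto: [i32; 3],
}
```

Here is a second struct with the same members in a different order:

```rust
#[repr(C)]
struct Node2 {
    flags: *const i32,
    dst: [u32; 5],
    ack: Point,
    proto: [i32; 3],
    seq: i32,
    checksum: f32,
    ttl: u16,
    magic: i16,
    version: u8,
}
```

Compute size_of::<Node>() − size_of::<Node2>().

8

Point: width at 0 (size 2, align 2) → ends 2; pad 2 to align 4 for channels; channels at 4 (size 4, align 4) → ends 8; height at 8 (size 4, align 4) → ends 12; total 12 bytes, alignment 4
ack at 0 (size 12, align 4) → ends 12
pad 4 to align 8 for flags
flags at 16 (size 8, align 8) → ends 24
dst at 24 (size 20, align 4) → ends 44
ttl at 44 (size 2, align 2) → ends 46
pad 2 to align 4 for seq
seq at 48 (size 4, align 4) → ends 52
magic at 52 (size 2, align 2) → ends 54
pad 2 to align 4 for checksum
checksum at 56 (size 4, align 4) → ends 60
version at 60 (size 1, align 1) → ends 61
pad 3 to align 4 for proto
proto at 64 (size 12, align 4) → ends 76
tail pad 4 to reach multiple of 8
total 80 bytes, alignment 8
— Node2 —
flags at 0 (size 8, align 8) → ends 8
dst at 8 (size 20, align 4) → ends 28
ack at 28 (size 12, align 4) → ends 40
proto at 40 (size 12, align 4) → ends 52
seq at 52 (size 4, align 4) → ends 56
checksum at 56 (size 4, align 4) → ends 60
ttl at 60 (size 2, align 2) → ends 62
magic at 62 (size 2, align 2) → ends 64
version at 64 (size 1, align 1) → ends 65
tail pad 7 to reach multiple of 8
total 72 bytes, alignment 8
80 − 72 = 8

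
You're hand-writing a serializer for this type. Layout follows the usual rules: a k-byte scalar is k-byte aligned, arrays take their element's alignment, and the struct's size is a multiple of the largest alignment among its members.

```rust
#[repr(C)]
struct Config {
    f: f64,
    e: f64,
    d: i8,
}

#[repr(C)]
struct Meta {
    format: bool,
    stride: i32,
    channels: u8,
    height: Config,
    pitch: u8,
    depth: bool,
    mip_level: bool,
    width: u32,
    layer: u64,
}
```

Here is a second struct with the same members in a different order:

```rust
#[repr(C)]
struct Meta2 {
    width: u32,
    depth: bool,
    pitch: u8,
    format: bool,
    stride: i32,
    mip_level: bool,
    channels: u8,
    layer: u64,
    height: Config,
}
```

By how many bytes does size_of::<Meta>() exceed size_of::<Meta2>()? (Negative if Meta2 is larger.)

8

Config: 0..8  f  (8B, 8-aligned); 8..16  e  (8B, 8-aligned); 16..17  d  (1B, 1-aligned); 17..24  -- tail padding (7B); sizeof = 24, alignof = 8
0..1  format  (1B, 1-aligned)
1..4  -- padding (3B)
4..8  stride  (4B, 4-aligned)
8..9  channels  (1B, 1-aligned)
9..16  -- padding (7B)
16..40  height  (24B, 8-aligned)
40..41  pitch  (1B, 1-aligned)
41..42  depth  (1B, 1-aligned)
42..43  mip_level  (1B, 1-aligned)
43..44  -- padding (1B)
44..48  width  (4B, 4-aligned)
48..56  layer  (8B, 8-aligned)
sizeof = 56, alignof = 8
— Meta2 —
0..4  width  (4B, 4-aligned)
4..5  depth  (1B, 1-aligned)
5..6  pitch  (1B, 1-aligned)
6..7  format  (1B, 1-aligned)
7..8  -- padding (1B)
8..12  stride  (4B, 4-aligned)
12..13  mip_level  (1B, 1-aligned)
13..14  channels  (1B, 1-aligned)
14..16  -- padding (2B)
16..24  layer  (8B, 8-aligned)
24..48  height  (24B, 8-aligned)
sizeof = 48, alignof = 8
56 − 48 = 8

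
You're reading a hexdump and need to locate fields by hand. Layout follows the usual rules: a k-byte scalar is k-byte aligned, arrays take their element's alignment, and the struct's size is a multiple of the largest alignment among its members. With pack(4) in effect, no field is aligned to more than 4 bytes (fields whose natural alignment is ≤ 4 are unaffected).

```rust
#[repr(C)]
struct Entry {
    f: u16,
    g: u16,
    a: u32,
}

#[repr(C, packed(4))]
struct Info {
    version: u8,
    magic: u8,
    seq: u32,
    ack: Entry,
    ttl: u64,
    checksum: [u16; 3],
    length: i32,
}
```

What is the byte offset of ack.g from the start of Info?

Entry: f at 0 (size 2, align 2) → ends 2; g at 2 (size 2, align 2) → ends 4; a at 4 (size 4, align 4) → ends 8; total 8 bytes, alignment 4
version at 0 (size 1, align 1) → ends 1
magic at 1 (size 1, align 1) → ends 2
pad 2 to align 4 for seq
seq at 4 (size 4, align 4) → ends 8
ack at 8 (size 8, align 4) → ends 16
within Entry: g at 2
8 + 2 = 10

10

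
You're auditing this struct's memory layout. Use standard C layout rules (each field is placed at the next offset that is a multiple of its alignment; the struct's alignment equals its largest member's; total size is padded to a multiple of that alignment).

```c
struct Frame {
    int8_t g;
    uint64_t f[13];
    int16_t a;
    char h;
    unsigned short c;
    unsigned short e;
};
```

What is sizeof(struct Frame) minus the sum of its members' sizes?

@0: g [1B, align 1] → 1
+7 pad (align 8)
@8: f [104B, align 8] → 112
@112: a [2B, align 2] → 114
@114: h [1B, align 1] → 115
+1 pad (align 2)
@116: c [2B, align 2] → 118
@118: e [2B, align 2] → 120
size 120, align 8
data bytes 112, size 120 → padding 8

8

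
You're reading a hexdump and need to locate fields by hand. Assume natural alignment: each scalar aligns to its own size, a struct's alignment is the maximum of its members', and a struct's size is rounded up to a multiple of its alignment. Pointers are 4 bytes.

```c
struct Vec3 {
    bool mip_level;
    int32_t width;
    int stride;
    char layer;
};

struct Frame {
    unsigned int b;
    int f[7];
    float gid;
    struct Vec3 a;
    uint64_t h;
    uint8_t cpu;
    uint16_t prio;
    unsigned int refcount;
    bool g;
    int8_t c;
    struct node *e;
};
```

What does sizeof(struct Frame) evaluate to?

80

Vec3: mip_level at 0 (size 1, align 1) → ends 1; pad 3 to align 4 for width; width at 4 (size 4, align 4) → ends 8; stride at 8 (size 4, align 4) → ends 12; layer at 12 (size 1, align 1) → ends 13; tail pad 3 to reach multiple of 4; total 16 bytes, alignment 4
b at 0 (size 4, align 4) → ends 4
f at 4 (size 28, align 4) → ends 32
gid at 32 (size 4, align 4) → ends 36
a at 36 (size 16, align 4) → ends 52
pad 4 to align 8 for h
h at 56 (size 8, align 8) → ends 64
cpu at 64 (size 1, align 1) → ends 65
pad 1 to align 2 for prio
prio at 66 (size 2, align 2) → ends 68
refcount at 68 (size 4, align 4) → ends 72
g at 72 (size 1, align 1) → ends 73
c at 73 (size 1, align 1) → ends 74
pad 2 to align 4 for e
e at 76 (size 4, align 4) → ends 80
total 80 bytes, alignment 8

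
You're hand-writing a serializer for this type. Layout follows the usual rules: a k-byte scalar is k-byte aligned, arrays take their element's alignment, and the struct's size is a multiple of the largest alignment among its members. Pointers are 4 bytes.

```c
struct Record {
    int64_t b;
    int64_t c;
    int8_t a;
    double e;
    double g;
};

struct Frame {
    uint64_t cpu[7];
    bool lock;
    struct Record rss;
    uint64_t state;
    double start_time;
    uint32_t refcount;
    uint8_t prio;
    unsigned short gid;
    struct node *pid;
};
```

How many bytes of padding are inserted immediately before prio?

0

Record: 0..8  b  (8B, 8-aligned); 8..16  c  (8B, 8-aligned); 16..17  a  (1B, 1-aligned); 17..24  -- padding (7B); 24..32  e  (8B, 8-aligned); 32..40  g  (8B, 8-aligned); sizeof = 40, alignof = 8
0..56  cpu  (56B, 8-aligned)
56..57  lock  (1B, 1-aligned)
57..64  -- padding (7B)
64..104  rss  (40B, 8-aligned)
104..112  state  (8B, 8-aligned)
112..120  start_time  (8B, 8-aligned)
120..124  refcount  (4B, 4-aligned)
124..125  prio  (1B, 1-aligned)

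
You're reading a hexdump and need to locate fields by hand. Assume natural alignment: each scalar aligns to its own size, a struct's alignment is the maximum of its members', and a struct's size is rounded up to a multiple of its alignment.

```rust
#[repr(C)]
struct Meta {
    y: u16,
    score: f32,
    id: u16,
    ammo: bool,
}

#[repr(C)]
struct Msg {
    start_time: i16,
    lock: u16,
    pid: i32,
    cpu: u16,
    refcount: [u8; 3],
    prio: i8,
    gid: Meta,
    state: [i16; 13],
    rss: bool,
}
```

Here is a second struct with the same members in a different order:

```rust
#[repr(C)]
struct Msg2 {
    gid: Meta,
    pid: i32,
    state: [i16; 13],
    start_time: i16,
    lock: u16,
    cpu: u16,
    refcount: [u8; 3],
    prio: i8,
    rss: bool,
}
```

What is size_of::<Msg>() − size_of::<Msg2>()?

0

Meta: 0..2  y  (2B, 2-aligned); 2..4  -- padding (2B); 4..8  score  (4B, 4-aligned); 8..10  id  (2B, 2-aligned); 10..11  ammo  (1B, 1-aligned); 11..12  -- tail padding (1B); sizeof = 12, alignof = 4
0..2  start_time  (2B, 2-aligned)
2..4  lock  (2B, 2-aligned)
4..8  pid  (4B, 4-aligned)
8..10  cpu  (2B, 2-aligned)
10..13  refcount  (3B, 1-aligned)
13..14  prio  (1B, 1-aligned)
14..16  -- padding (2B)
16..28  gid  (12B, 4-aligned)
28..54  state  (26B, 2-aligned)
54..55  rss  (1B, 1-aligned)
55..56  -- tail padding (1B)
sizeof = 56, alignof = 4
— Msg2 —
0..12  gid  (12B, 4-aligned)
12..16  pid  (4B, 4-aligned)
16..42  state  (26B, 2-aligned)
42..44  start_time  (2B, 2-aligned)
44..46  lock  (2B, 2-aligned)
46..48  cpu  (2B, 2-aligned)
48..51  refcount  (3B, 1-aligned)
51..52  prio  (1B, 1-aligned)
52..53  rss  (1B, 1-aligned)
53..56  -- tail padding (3B)
sizeof = 56, alignof = 4
56 − 56 = 0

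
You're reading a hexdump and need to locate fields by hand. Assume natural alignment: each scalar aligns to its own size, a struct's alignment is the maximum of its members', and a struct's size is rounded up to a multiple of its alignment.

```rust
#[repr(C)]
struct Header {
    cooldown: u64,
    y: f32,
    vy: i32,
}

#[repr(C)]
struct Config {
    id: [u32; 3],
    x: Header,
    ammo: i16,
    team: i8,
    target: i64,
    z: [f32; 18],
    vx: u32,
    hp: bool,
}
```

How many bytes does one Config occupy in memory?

Header: @0: cooldown [8B, align 8] → 8; @8: y [4B, align 4] → 12; @12: vy [4B, align 4] → 16; size 16, align 8
@0: id [12B, align 4] → 12
+4 pad (align 8)
@16: x [16B, align 8] → 32
@32: ammo [2B, align 2] → 34
@34: team [1B, align 1] → 35
+5 pad (align 8)
@40: target [8B, align 8] → 48
@48: z [72B, align 4] → 120
@120: vx [4B, align 4] → 124
@124: hp [1B, align 1] → 125
+3 tail pad (align 8)
size 128, align 8

128 bytes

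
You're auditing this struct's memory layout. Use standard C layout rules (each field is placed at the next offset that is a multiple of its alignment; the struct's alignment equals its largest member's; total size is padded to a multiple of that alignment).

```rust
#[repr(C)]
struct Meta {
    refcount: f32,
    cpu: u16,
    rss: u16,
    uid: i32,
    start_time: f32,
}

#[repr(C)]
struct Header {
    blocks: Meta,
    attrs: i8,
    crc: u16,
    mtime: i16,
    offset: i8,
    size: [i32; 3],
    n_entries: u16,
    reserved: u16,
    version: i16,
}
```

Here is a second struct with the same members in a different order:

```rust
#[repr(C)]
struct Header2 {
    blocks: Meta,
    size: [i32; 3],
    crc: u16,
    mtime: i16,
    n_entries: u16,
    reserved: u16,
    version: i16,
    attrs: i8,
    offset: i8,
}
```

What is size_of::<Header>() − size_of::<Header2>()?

Meta: @0: refcount [4B, align 4] → 4; @4: cpu [2B, align 2] → 6; @6: rss [2B, align 2] → 8; @8: uid [4B, align 4] → 12; @12: start_time [4B, align 4] → 16; size 16, align 4
@0: blocks [16B, align 4] → 16
@16: attrs [1B, align 1] → 17
+1 pad (align 2)
@18: crc [2B, align 2] → 20
@20: mtime [2B, align 2] → 22
@22: offset [1B, align 1] → 23
+1 pad (align 4)
@24: size [12B, align 4] → 36
@36: n_entries [2B, align 2] → 38
@38: reserved [2B, align 2] → 40
@40: version [2B, align 2] → 42
+2 tail pad (align 4)
size 44, align 4
— Header2 —
@0: blocks [16B, align 4] → 16
@16: size [12B, align 4] → 28
@28: crc [2B, align 2] → 30
@30: mtime [2B, align 2] → 32
@32: n_entries [2B, align 2] → 34
@34: reserved [2B, align 2] → 36
@36: version [2B, align 2] → 38
@38: attrs [1B, align 1] → 39
@39: offset [1B, align 1] → 40
size 40, align 4
44 − 40 = 4

4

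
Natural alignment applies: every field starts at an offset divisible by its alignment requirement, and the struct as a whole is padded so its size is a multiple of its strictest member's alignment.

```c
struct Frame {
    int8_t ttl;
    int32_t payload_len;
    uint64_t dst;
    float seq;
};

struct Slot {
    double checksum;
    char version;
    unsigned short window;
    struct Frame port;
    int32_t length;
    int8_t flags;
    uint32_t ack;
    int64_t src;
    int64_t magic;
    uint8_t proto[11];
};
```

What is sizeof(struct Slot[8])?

704

Frame: @0: ttl [1B, align 1] → 1; +3 pad (align 4); @4: payload_len [4B, align 4] → 8; @8: dst [8B, align 8] → 16; @16: seq [4B, align 4] → 20; +4 tail pad (align 8); size 24, align 8
@0: checksum [8B, align 8] → 8
@8: version [1B, align 1] → 9
+1 pad (align 2)
@10: window [2B, align 2] → 12
+4 pad (align 8)
@16: port [24B, align 8] → 40
@40: length [4B, align 4] → 44
@44: flags [1B, align 1] → 45
+3 pad (align 4)
@48: ack [4B, align 4] → 52
+4 pad (align 8)
@56: src [8B, align 8] → 64
@64: magic [8B, align 8] → 72
@72: proto [11B, align 1] → 83
+5 tail pad (align 8)
size 88, align 8
array of 8: 8 × 88 = 704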